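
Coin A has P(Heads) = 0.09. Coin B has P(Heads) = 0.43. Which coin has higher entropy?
B

For binary distributions, entropy is maximized at p=0.5 and decreases as p moves toward 0 or 1.

H(A) = H(0.09) = 0.4365 bits
H(B) = H(0.43) = 0.9858 bits

Distribution B (p=0.43) is closer to uniform (p=0.5), so it has higher entropy.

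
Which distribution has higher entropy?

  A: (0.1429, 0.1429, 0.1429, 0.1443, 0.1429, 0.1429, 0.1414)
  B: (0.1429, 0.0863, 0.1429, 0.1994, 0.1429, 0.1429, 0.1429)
A

Both distributions are close to uniform, making this a harder comparison.

H(A) = 2.8073 bits
H(B) = 2.7742 bits

The distribution closer to uniform has higher entropy.
Answer: A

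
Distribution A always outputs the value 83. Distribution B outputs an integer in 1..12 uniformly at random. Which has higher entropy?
B

A is deterministic, so H(A) = 0. B is uniform over 12 outcomes, so H(B) = log₂(12) = 3.585 bits. Any distribution with genuine randomness has higher entropy than a deterministic one.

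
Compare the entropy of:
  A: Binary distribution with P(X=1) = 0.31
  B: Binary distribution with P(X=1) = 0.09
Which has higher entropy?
A

For binary distributions, entropy is maximized at p=0.5 and decreases as p moves toward 0 or 1.

H(A) = H(0.31) = 0.8932 bits
H(B) = H(0.09) = 0.4365 bits

Distribution A (p=0.31) is closer to uniform (p=0.5), so it has higher entropy.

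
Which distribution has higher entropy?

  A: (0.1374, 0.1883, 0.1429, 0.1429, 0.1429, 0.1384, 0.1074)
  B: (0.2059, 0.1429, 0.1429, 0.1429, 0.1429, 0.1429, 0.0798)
A

Both distributions are close to uniform, making this a harder comparison.

H(A) = 2.7907 bits
H(B) = 2.7658 bits

The distribution closer to uniform has higher entropy.
Answer: A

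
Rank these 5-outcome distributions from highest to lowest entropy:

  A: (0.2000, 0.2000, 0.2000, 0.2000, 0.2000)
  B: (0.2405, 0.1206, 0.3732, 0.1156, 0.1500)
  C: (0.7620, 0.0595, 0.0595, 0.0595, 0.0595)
A > B > C

Key insight: Entropy is maximized by uniform distributions and minimized by concentrated distributions.

- Uniform distributions have maximum entropy log₂(5) = 2.3219 bits
- The more "peaked" or concentrated a distribution, the lower its entropy

Entropies:
  H(A) = 2.3219 bits
  H(B) = 2.1636 bits
  H(C) = 1.2677 bits

Ranking: A > B > C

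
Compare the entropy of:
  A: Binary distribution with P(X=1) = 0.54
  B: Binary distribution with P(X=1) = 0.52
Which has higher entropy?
B

For binary distributions, entropy is maximized at p=0.5 and decreases as p moves toward 0 or 1.

H(A) = H(0.54) = 0.9954 bits
H(B) = H(0.52) = 0.9988 bits

Distribution B (p=0.52) is closer to uniform (p=0.5), so it has higher entropy.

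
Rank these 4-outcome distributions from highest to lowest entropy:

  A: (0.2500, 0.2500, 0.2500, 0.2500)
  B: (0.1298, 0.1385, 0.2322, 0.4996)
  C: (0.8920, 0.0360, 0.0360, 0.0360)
A > B > C

Key insight: Entropy is maximized by uniform distributions and minimized by concentrated distributions.

- Uniform distributions have maximum entropy log₂(4) = 2.0000 bits
- The more "peaked" or concentrated a distribution, the lower its entropy

Entropies:
  H(A) = 2.0000 bits
  H(B) = 1.7666 bits
  H(C) = 0.6650 bits

Ranking: A > B > C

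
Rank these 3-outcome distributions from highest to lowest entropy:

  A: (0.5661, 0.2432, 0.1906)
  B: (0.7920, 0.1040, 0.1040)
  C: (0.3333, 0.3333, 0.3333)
C > A > B

Key insight: Entropy is maximized by uniform distributions and minimized by concentrated distributions.

- Uniform distributions have maximum entropy log₂(3) = 1.5850 bits
- The more "peaked" or concentrated a distribution, the lower its entropy

Entropies:
  H(A) = 1.4166 bits
  H(B) = 0.9456 bits
  H(C) = 1.5850 bits

Ranking: C > A > B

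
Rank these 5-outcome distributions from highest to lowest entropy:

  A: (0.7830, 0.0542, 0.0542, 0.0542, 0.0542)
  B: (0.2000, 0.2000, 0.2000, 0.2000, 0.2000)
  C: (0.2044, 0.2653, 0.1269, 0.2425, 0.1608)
B > C > A

Key insight: Entropy is maximized by uniform distributions and minimized by concentrated distributions.

- Uniform distributions have maximum entropy log₂(5) = 2.3219 bits
- The more "peaked" or concentrated a distribution, the lower its entropy

Entropies:
  H(A) = 1.1887 bits
  H(B) = 2.3219 bits
  H(C) = 2.2737 bits

Ranking: B > C > A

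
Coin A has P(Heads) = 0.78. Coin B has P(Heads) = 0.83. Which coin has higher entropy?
A

For binary distributions, entropy is maximized at p=0.5 and decreases as p moves toward 0 or 1.

H(A) = H(0.78) = 0.7602 bits
H(B) = H(0.83) = 0.6577 bits

Distribution A (p=0.78) is closer to uniform (p=0.5), so it has higher entropy.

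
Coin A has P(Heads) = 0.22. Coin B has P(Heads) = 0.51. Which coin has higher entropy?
B

For binary distributions, entropy is maximized at p=0.5 and decreases as p moves toward 0 or 1.

H(A) = H(0.22) = 0.7602 bits
H(B) = H(0.51) = 0.9997 bits

Distribution B (p=0.51) is closer to uniform (p=0.5), so it has higher entropy.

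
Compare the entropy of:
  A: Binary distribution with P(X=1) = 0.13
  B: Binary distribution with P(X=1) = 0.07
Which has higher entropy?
A

For binary distributions, entropy is maximized at p=0.5 and decreases as p moves toward 0 or 1.

H(A) = H(0.13) = 0.5574 bits
H(B) = H(0.07) = 0.3659 bits

Distribution A (p=0.13) is closer to uniform (p=0.5), so it has higher entropy.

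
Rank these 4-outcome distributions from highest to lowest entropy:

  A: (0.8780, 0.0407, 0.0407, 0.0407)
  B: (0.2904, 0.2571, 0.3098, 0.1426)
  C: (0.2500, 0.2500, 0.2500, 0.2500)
C > B > A

Key insight: Entropy is maximized by uniform distributions and minimized by concentrated distributions.

- Uniform distributions have maximum entropy log₂(4) = 2.0000 bits
- The more "peaked" or concentrated a distribution, the lower its entropy

Entropies:
  H(A) = 0.7284 bits
  H(B) = 1.9463 bits
  H(C) = 2.0000 bits

Ranking: C > B > A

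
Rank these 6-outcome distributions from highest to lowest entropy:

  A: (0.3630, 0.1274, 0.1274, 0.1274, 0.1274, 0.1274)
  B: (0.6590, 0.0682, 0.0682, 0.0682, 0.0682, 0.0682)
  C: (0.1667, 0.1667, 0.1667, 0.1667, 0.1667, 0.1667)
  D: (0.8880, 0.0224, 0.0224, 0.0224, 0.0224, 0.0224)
C > A > B > D

Key insight: Entropy is maximized by uniform distributions and minimized by concentrated distributions.

Entropies:
  H(A) = 2.4242 bits
  H(B) = 1.7175 bits
  H(C) = 2.5850 bits
  H(D) = 0.7660 bits

Ranking: C > A > B > D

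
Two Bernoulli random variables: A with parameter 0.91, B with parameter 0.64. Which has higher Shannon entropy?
B

For binary distributions, entropy is maximized at p=0.5 and decreases as p moves toward 0 or 1.

H(A) = H(0.91) = 0.4365 bits
H(B) = H(0.64) = 0.9427 bits

Distribution B (p=0.64) is closer to uniform (p=0.5), so it has higher entropy.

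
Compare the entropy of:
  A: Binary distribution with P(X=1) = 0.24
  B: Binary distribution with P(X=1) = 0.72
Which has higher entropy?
B

For binary distributions, entropy is maximized at p=0.5 and decreases as p moves toward 0 or 1.

H(A) = H(0.24) = 0.7950 bits
H(B) = H(0.72) = 0.8555 bits

Distribution B (p=0.72) is closer to uniform (p=0.5), so it has higher entropy.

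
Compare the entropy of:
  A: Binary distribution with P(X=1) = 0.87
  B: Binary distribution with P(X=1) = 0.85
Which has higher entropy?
B

For binary distributions, entropy is maximized at p=0.5 and decreases as p moves toward 0 or 1.

H(A) = H(0.87) = 0.5574 bits
H(B) = H(0.85) = 0.6098 bits

Distribution B (p=0.85) is closer to uniform (p=0.5), so it has higher entropy.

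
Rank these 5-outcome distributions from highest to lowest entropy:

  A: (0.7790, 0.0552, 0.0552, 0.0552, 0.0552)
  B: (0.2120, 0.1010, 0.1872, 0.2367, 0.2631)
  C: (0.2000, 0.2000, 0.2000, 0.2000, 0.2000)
C > B > A

Key insight: Entropy is maximized by uniform distributions and minimized by concentrated distributions.

- Uniform distributions have maximum entropy log₂(5) = 2.3219 bits
- The more "peaked" or concentrated a distribution, the lower its entropy

Entropies:
  H(A) = 1.2040 bits
  H(B) = 2.2599 bits
  H(C) = 2.3219 bits

Ranking: C > B > A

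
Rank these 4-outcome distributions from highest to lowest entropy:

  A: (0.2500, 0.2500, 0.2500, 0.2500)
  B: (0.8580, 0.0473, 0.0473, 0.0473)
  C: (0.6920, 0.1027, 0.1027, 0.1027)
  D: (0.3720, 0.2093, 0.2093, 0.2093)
A > D > C > B

Key insight: Entropy is maximized by uniform distributions and minimized by concentrated distributions.

Entropies:
  H(A) = 2.0000 bits
  H(B) = 0.8145 bits
  H(C) = 1.3790 bits
  H(D) = 1.9476 bits

Ranking: A > D > C > B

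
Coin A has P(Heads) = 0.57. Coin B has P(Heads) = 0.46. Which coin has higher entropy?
B

For binary distributions, entropy is maximized at p=0.5 and decreases as p moves toward 0 or 1.

H(A) = H(0.57) = 0.9858 bits
H(B) = H(0.46) = 0.9954 bits

Distribution B (p=0.46) is closer to uniform (p=0.5), so it has higher entropy.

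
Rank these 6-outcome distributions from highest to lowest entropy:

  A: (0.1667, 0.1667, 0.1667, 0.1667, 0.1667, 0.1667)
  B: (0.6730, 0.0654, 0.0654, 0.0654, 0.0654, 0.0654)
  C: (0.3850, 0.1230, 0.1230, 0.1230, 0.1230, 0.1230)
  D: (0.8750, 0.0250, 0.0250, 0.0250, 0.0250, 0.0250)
A > C > B > D

Key insight: Entropy is maximized by uniform distributions and minimized by concentrated distributions.

Entropies:
  H(A) = 2.5850 bits
  H(B) = 1.6711 bits
  H(C) = 2.3895 bits
  H(D) = 0.8338 bits

Ranking: A > C > B > D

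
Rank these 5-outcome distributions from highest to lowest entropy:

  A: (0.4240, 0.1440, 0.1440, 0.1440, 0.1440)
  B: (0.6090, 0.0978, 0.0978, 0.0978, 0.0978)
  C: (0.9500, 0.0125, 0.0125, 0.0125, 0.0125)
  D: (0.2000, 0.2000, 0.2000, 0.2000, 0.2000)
D > A > B > C

Key insight: Entropy is maximized by uniform distributions and minimized by concentrated distributions.

Entropies:
  H(A) = 2.1353 bits
  H(B) = 1.7474 bits
  H(C) = 0.3864 bits
  H(D) = 2.3219 bits

Ranking: D > A > B > C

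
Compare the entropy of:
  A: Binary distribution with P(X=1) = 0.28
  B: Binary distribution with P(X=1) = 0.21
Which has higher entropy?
A

For binary distributions, entropy is maximized at p=0.5 and decreases as p moves toward 0 or 1.

H(A) = H(0.28) = 0.8555 bits
H(B) = H(0.21) = 0.7415 bits

Distribution A (p=0.28) is closer to uniform (p=0.5), so it has higher entropy.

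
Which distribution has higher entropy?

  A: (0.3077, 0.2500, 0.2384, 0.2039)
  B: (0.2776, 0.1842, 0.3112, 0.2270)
A

Both distributions are close to uniform, making this a harder comparison.

H(A) = 1.9841 bits
H(B) = 1.9725 bits

The distribution closer to uniform has higher entropy.
Answer: A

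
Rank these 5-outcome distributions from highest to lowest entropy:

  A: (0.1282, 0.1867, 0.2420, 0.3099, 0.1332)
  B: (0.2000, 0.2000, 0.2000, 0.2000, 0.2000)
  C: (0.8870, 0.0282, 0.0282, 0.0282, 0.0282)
B > A > C

Key insight: Entropy is maximized by uniform distributions and minimized by concentrated distributions.

- Uniform distributions have maximum entropy log₂(5) = 2.3219 bits
- The more "peaked" or concentrated a distribution, the lower its entropy

Entropies:
  H(A) = 2.2385 bits
  H(B) = 2.3219 bits
  H(C) = 0.7349 bits

Ranking: B > A > C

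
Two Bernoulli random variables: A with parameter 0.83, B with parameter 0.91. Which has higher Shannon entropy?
A

For binary distributions, entropy is maximized at p=0.5 and decreases as p moves toward 0 or 1.

H(A) = H(0.83) = 0.6577 bits
H(B) = H(0.91) = 0.4365 bits

Distribution A (p=0.83) is closer to uniform (p=0.5), so it has higher entropy.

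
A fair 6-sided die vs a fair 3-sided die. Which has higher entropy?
6-sided die

Both are uniform distributions; for uniform over n outcomes, H = log₂(n). H(6-sided) = log₂(6) = 2.585 bits and H(3-sided) = log₂(3) = 1.585 bits. More outcomes in a uniform distribution means higher entropy.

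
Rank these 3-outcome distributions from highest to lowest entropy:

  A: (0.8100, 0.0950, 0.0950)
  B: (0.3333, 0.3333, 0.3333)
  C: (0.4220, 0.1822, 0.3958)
B > C > A

Key insight: Entropy is maximized by uniform distributions and minimized by concentrated distributions.

- Uniform distributions have maximum entropy log₂(3) = 1.5850 bits
- The more "peaked" or concentrated a distribution, the lower its entropy

Entropies:
  H(A) = 0.8915 bits
  H(B) = 1.5850 bits
  H(C) = 1.5021 bits

Ranking: B > C > A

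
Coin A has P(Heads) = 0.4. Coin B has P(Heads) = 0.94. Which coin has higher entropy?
A

For binary distributions, entropy is maximized at p=0.5 and decreases as p moves toward 0 or 1.

H(A) = H(0.4) = 0.9710 bits
H(B) = H(0.94) = 0.3274 bits

Distribution A (p=0.4) is closer to uniform (p=0.5), so it has higher entropy.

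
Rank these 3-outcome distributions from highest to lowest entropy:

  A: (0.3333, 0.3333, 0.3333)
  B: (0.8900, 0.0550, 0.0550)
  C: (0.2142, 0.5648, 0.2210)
A > C > B

Key insight: Entropy is maximized by uniform distributions and minimized by concentrated distributions.

- Uniform distributions have maximum entropy log₂(3) = 1.5850 bits
- The more "peaked" or concentrated a distribution, the lower its entropy

Entropies:
  H(A) = 1.5850 bits
  H(B) = 0.6099 bits
  H(C) = 1.4230 bits

Ranking: A > C > B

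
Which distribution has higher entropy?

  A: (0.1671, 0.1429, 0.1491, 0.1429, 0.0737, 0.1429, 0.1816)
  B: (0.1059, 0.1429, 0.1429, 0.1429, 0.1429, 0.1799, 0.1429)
B

Both distributions are close to uniform, making this a harder comparison.

H(A) = 2.7679 bits
H(B) = 2.7934 bits

The distribution closer to uniform has higher entropy.
Answer: B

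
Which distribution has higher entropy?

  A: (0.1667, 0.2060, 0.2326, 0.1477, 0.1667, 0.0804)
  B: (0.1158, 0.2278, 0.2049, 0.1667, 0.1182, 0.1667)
B

Both distributions are close to uniform, making this a harder comparison.

H(A) = 2.5205 bits
H(B) = 2.5407 bits

The distribution closer to uniform has higher entropy.
Answer: B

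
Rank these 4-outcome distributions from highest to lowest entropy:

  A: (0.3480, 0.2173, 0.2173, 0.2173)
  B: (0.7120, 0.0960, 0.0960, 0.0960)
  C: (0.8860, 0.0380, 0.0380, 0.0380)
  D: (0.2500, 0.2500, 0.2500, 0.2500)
D > A > B > C

Key insight: Entropy is maximized by uniform distributions and minimized by concentrated distributions.

Entropies:
  H(A) = 1.9657 bits
  H(B) = 1.3226 bits
  H(C) = 0.6926 bits
  H(D) = 2.0000 bits

Ranking: D > A > B > C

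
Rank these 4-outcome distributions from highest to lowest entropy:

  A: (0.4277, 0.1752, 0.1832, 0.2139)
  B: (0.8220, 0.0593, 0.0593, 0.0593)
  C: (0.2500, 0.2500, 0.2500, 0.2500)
C > A > B

Key insight: Entropy is maximized by uniform distributions and minimized by concentrated distributions.

- Uniform distributions have maximum entropy log₂(4) = 2.0000 bits
- The more "peaked" or concentrated a distribution, the lower its entropy

Entropies:
  H(A) = 1.8888 bits
  H(B) = 0.9578 bits
  H(C) = 2.0000 bits

Ranking: C > A > B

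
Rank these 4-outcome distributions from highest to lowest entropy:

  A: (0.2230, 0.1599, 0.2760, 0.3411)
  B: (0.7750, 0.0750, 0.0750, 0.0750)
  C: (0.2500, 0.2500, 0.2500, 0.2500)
C > A > B

Key insight: Entropy is maximized by uniform distributions and minimized by concentrated distributions.

- Uniform distributions have maximum entropy log₂(4) = 2.0000 bits
- The more "peaked" or concentrated a distribution, the lower its entropy

Entropies:
  H(A) = 1.9476 bits
  H(B) = 1.1258 bits
  H(C) = 2.0000 bits

Ranking: C > A > B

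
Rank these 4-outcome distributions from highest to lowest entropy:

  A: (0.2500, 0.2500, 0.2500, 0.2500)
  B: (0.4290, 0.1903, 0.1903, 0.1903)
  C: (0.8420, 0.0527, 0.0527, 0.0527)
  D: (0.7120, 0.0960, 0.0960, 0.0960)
A > B > D > C

Key insight: Entropy is maximized by uniform distributions and minimized by concentrated distributions.

Entropies:
  H(A) = 2.0000 bits
  H(B) = 1.8904 bits
  H(C) = 0.8799 bits
  H(D) = 1.3226 bits

Ranking: A > B > D > C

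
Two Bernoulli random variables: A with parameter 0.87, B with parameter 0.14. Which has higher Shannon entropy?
B

For binary distributions, entropy is maximized at p=0.5 and decreases as p moves toward 0 or 1.

H(A) = H(0.87) = 0.5574 bits
H(B) = H(0.14) = 0.5842 bits

Distribution B (p=0.14) is closer to uniform (p=0.5), so it has higher entropy.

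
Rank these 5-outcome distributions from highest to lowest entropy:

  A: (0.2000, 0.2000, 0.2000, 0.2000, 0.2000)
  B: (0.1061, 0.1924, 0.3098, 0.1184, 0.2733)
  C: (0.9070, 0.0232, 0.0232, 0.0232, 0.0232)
A > B > C

Key insight: Entropy is maximized by uniform distributions and minimized by concentrated distributions.

- Uniform distributions have maximum entropy log₂(5) = 2.3219 bits
- The more "peaked" or concentrated a distribution, the lower its entropy

Entropies:
  H(A) = 2.3219 bits
  H(B) = 2.2006 bits
  H(C) = 0.6324 bits

Ranking: A > B > C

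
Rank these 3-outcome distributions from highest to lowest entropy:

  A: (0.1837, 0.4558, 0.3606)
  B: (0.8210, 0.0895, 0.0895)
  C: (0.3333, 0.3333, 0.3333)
C > A > B

Key insight: Entropy is maximized by uniform distributions and minimized by concentrated distributions.

- Uniform distributions have maximum entropy log₂(3) = 1.5850 bits
- The more "peaked" or concentrated a distribution, the lower its entropy

Entropies:
  H(A) = 1.4963 bits
  H(B) = 0.8569 bits
  H(C) = 1.5850 bits

Ranking: C > A > B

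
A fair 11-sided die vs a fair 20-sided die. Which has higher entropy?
20-sided die

Both are uniform distributions; for uniform over n outcomes, H = log₂(n). H(11-sided) = log₂(11) = 3.459 bits and H(20-sided) = log₂(20) = 4.322 bits. More outcomes in a uniform distribution means higher entropy.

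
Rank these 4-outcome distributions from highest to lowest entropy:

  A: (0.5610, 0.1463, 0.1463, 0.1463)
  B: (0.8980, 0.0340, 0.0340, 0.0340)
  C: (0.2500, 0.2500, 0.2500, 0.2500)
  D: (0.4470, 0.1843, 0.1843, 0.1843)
C > D > A > B

Key insight: Entropy is maximized by uniform distributions and minimized by concentrated distributions.

Entropies:
  H(A) = 1.6850 bits
  H(B) = 0.6370 bits
  H(C) = 2.0000 bits
  H(D) = 1.8684 bits

Ranking: C > D > A > B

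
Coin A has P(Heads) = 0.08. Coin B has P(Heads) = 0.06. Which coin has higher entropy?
A

For binary distributions, entropy is maximized at p=0.5 and decreases as p moves toward 0 or 1.

H(A) = H(0.08) = 0.4022 bits
H(B) = H(0.06) = 0.3274 bits

Distribution A (p=0.08) is closer to uniform (p=0.5), so it has higher entropy.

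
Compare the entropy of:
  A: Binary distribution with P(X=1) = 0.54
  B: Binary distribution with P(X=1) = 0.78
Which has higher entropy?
A

For binary distributions, entropy is maximized at p=0.5 and decreases as p moves toward 0 or 1.

H(A) = H(0.54) = 0.9954 bits
H(B) = H(0.78) = 0.7602 bits

Distribution A (p=0.54) is closer to uniform (p=0.5), so it has higher entropy.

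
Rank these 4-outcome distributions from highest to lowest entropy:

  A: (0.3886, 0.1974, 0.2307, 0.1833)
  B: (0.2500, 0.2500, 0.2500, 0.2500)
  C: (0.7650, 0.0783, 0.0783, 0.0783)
B > A > C

Key insight: Entropy is maximized by uniform distributions and minimized by concentrated distributions.

- Uniform distributions have maximum entropy log₂(4) = 2.0000 bits
- The more "peaked" or concentrated a distribution, the lower its entropy

Entropies:
  H(A) = 1.9288 bits
  H(B) = 2.0000 bits
  H(C) = 1.1591 bits

Ranking: B > A > C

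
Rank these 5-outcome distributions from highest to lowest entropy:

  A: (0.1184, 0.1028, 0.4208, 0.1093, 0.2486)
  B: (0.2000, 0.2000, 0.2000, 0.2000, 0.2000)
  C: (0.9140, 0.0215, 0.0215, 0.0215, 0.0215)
B > A > C

Key insight: Entropy is maximized by uniform distributions and minimized by concentrated distributions.

- Uniform distributions have maximum entropy log₂(5) = 2.3219 bits
- The more "peaked" or concentrated a distribution, the lower its entropy

Entropies:
  H(A) = 2.0757 bits
  H(B) = 2.3219 bits
  H(C) = 0.5950 bits

Ranking: B > A > C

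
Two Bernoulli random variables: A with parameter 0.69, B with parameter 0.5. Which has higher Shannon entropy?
B

For binary distributions, entropy is maximized at p=0.5 and decreases as p moves toward 0 or 1.

H(A) = H(0.69) = 0.8932 bits
H(B) = H(0.5) = 1.0000 bits

Distribution B (p=0.5) is closer to uniform (p=0.5), so it has higher entropy.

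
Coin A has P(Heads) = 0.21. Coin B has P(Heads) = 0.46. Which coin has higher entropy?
B

For binary distributions, entropy is maximized at p=0.5 and decreases as p moves toward 0 or 1.

H(A) = H(0.21) = 0.7415 bits
H(B) = H(0.46) = 0.9954 bits

Distribution B (p=0.46) is closer to uniform (p=0.5), so it has higher entropy.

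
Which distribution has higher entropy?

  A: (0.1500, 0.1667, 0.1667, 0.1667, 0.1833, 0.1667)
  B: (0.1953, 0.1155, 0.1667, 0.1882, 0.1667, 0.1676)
A

Both distributions are close to uniform, making this a harder comparison.

H(A) = 2.5826 bits
H(B) = 2.5670 bits

The distribution closer to uniform has higher entropy.
Answer: A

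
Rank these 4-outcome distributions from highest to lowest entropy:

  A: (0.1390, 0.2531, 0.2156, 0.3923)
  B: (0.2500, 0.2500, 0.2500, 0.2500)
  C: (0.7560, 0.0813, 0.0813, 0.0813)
B > A > C

Key insight: Entropy is maximized by uniform distributions and minimized by concentrated distributions.

- Uniform distributions have maximum entropy log₂(4) = 2.0000 bits
- The more "peaked" or concentrated a distribution, the lower its entropy

Entropies:
  H(A) = 1.9042 bits
  H(B) = 2.0000 bits
  H(C) = 1.1884 bits

Ranking: B > A > C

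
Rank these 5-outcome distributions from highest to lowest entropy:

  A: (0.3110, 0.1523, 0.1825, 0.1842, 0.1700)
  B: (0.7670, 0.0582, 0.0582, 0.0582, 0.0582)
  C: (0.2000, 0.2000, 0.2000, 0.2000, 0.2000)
C > A > B

Key insight: Entropy is maximized by uniform distributions and minimized by concentrated distributions.

- Uniform distributions have maximum entropy log₂(5) = 2.3219 bits
- The more "peaked" or concentrated a distribution, the lower its entropy

Entropies:
  H(A) = 2.2696 bits
  H(B) = 1.2492 bits
  H(C) = 2.3219 bits

Ranking: C > A > B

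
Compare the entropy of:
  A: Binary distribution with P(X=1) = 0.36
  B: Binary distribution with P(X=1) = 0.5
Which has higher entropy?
B

For binary distributions, entropy is maximized at p=0.5 and decreases as p moves toward 0 or 1.

H(A) = H(0.36) = 0.9427 bits
H(B) = H(0.5) = 1.0000 bits

Distribution B (p=0.5) is closer to uniform (p=0.5), so it has higher entropy.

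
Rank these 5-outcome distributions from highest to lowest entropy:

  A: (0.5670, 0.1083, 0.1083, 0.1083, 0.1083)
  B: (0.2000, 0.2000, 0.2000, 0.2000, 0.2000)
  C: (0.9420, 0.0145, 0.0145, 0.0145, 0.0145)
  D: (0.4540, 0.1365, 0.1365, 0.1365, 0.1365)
B > D > A > C

Key insight: Entropy is maximized by uniform distributions and minimized by concentrated distributions.

Entropies:
  H(A) = 1.8530 bits
  H(B) = 2.3219 bits
  H(C) = 0.4355 bits
  H(D) = 2.0859 bits

Ranking: B > D > A > C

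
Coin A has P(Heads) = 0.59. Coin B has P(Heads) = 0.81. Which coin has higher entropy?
A

For binary distributions, entropy is maximized at p=0.5 and decreases as p moves toward 0 or 1.

H(A) = H(0.59) = 0.9765 bits
H(B) = H(0.81) = 0.7015 bits

Distribution A (p=0.59) is closer to uniform (p=0.5), so it has higher entropy.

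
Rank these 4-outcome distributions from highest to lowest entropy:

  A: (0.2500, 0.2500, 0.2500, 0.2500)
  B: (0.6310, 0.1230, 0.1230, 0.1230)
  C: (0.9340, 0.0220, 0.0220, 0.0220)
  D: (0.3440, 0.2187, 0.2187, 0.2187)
A > D > B > C

Key insight: Entropy is maximized by uniform distributions and minimized by concentrated distributions.

Entropies:
  H(A) = 2.0000 bits
  H(B) = 1.5348 bits
  H(C) = 0.4554 bits
  H(D) = 1.9683 bits

Ranking: A > D > B > C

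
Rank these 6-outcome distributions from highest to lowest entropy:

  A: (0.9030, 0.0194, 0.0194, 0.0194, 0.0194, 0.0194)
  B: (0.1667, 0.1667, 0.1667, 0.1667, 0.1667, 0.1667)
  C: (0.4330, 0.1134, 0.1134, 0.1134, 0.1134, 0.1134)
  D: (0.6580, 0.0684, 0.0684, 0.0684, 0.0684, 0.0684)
B > C > D > A

Key insight: Entropy is maximized by uniform distributions and minimized by concentrated distributions.

Entropies:
  H(A) = 0.6846 bits
  H(B) = 2.5850 bits
  H(C) = 2.3035 bits
  H(D) = 1.7208 bits

Ranking: B > C > D > A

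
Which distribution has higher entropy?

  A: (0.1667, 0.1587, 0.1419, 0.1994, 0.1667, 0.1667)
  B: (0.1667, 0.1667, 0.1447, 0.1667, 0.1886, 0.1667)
B

Both distributions are close to uniform, making this a harder comparison.

H(A) = 2.5775 bits
H(B) = 2.5808 bits

The distribution closer to uniform has higher entropy.
Answer: B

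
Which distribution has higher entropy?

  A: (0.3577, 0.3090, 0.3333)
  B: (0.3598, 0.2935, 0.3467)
A

Both distributions are close to uniform, making this a harder comparison.

H(A) = 1.5824 bits
H(B) = 1.5795 bits

The distribution closer to uniform has higher entropy.
Answer: A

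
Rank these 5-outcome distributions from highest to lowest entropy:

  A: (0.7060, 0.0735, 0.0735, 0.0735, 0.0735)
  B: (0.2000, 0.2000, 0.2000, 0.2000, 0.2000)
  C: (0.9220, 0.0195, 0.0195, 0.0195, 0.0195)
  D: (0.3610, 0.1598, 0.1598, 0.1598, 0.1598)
B > D > A > C

Key insight: Entropy is maximized by uniform distributions and minimized by concentrated distributions.

Entropies:
  H(A) = 1.4618 bits
  H(B) = 2.3219 bits
  H(C) = 0.5511 bits
  H(D) = 2.2215 bits

Ranking: B > D > A > C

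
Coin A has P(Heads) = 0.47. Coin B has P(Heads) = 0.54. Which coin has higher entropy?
A

For binary distributions, entropy is maximized at p=0.5 and decreases as p moves toward 0 or 1.

H(A) = H(0.47) = 0.9974 bits
H(B) = H(0.54) = 0.9954 bits

Distribution A (p=0.47) is closer to uniform (p=0.5), so it has higher entropy.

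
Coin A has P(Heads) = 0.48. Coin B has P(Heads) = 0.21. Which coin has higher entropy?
A

For binary distributions, entropy is maximized at p=0.5 and decreases as p moves toward 0 or 1.

H(A) = H(0.48) = 0.9988 bits
H(B) = H(0.21) = 0.7415 bits

Distribution A (p=0.48) is closer to uniform (p=0.5), so it has higher entropy.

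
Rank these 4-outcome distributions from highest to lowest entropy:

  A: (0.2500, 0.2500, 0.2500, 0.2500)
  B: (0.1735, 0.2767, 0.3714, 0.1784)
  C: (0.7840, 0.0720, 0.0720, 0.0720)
A > B > C

Key insight: Entropy is maximized by uniform distributions and minimized by concentrated distributions.

- Uniform distributions have maximum entropy log₂(4) = 2.0000 bits
- The more "peaked" or concentrated a distribution, the lower its entropy

Entropies:
  H(A) = 2.0000 bits
  H(B) = 1.9257 bits
  H(C) = 1.0951 bits

Ranking: A > B > C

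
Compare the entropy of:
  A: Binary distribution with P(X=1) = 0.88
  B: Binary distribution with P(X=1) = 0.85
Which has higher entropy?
B

For binary distributions, entropy is maximized at p=0.5 and decreases as p moves toward 0 or 1.

H(A) = H(0.88) = 0.5294 bits
H(B) = H(0.85) = 0.6098 bits

Distribution B (p=0.85) is closer to uniform (p=0.5), so it has higher entropy.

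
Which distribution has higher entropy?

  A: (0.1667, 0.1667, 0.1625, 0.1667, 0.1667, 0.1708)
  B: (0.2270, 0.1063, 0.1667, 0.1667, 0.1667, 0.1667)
A

Both distributions are close to uniform, making this a harder comparison.

H(A) = 2.5848 bits
H(B) = 2.5527 bits

The distribution closer to uniform has higher entropy.
Answer: A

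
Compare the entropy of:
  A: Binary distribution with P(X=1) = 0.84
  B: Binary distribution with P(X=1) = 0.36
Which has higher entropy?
B

For binary distributions, entropy is maximized at p=0.5 and decreases as p moves toward 0 or 1.

H(A) = H(0.84) = 0.6343 bits
H(B) = H(0.36) = 0.9427 bits

Distribution B (p=0.36) is closer to uniform (p=0.5), so it has higher entropy.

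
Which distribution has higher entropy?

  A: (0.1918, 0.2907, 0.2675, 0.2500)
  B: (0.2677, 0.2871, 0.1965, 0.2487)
B

Both distributions are close to uniform, making this a harder comparison.

H(A) = 1.9840 bits
H(B) = 1.9864 bits

The distribution closer to uniform has higher entropy.
Answer: B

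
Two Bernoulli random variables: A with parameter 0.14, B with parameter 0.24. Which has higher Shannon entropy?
B

For binary distributions, entropy is maximized at p=0.5 and decreases as p moves toward 0 or 1.

H(A) = H(0.14) = 0.5842 bits
H(B) = H(0.24) = 0.7950 bits

Distribution B (p=0.24) is closer to uniform (p=0.5), so it has higher entropy.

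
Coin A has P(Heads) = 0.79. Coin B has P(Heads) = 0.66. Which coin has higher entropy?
B

For binary distributions, entropy is maximized at p=0.5 and decreases as p moves toward 0 or 1.

H(A) = H(0.79) = 0.7415 bits
H(B) = H(0.66) = 0.9248 bits

Distribution B (p=0.66) is closer to uniform (p=0.5), so it has higher entropy.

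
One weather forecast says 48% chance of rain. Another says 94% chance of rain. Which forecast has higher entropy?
48% forecast

Treat each forecast as a Bernoulli distribution. Binary entropy is maximized at p=0.5 and falls off symmetrically toward 0 or 1. The 48% forecast is closer to 50%, so it is more uncertain. H(48%) ≈ 0.999 bits, H(94%) ≈ 0.327 bits.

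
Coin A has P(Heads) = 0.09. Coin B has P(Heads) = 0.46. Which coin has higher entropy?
B

For binary distributions, entropy is maximized at p=0.5 and decreases as p moves toward 0 or 1.

H(A) = H(0.09) = 0.4365 bits
H(B) = H(0.46) = 0.9954 bits

Distribution B (p=0.46) is closer to uniform (p=0.5), so it has higher entropy.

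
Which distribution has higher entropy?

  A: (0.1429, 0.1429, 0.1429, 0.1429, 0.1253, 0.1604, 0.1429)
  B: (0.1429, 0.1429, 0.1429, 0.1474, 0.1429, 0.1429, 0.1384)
B

Both distributions are close to uniform, making this a harder comparison.

H(A) = 2.8042 bits
H(B) = 2.8071 bits

The distribution closer to uniform has higher entropy.
Answer: B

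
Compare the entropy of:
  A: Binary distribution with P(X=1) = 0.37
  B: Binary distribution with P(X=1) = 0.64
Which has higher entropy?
A

For binary distributions, entropy is maximized at p=0.5 and decreases as p moves toward 0 or 1.

H(A) = H(0.37) = 0.9507 bits
H(B) = H(0.64) = 0.9427 bits

Distribution A (p=0.37) is closer to uniform (p=0.5), so it has higher entropy.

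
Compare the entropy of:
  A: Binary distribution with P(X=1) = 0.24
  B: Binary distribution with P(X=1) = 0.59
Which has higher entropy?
B

For binary distributions, entropy is maximized at p=0.5 and decreases as p moves toward 0 or 1.

H(A) = H(0.24) = 0.7950 bits
H(B) = H(0.59) = 0.9765 bits

Distribution B (p=0.59) is closer to uniform (p=0.5), so it has higher entropy.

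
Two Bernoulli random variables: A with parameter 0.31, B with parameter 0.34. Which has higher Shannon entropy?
B

For binary distributions, entropy is maximized at p=0.5 and decreases as p moves toward 0 or 1.

H(A) = H(0.31) = 0.8932 bits
H(B) = H(0.34) = 0.9248 bits

Distribution B (p=0.34) is closer to uniform (p=0.5), so it has higher entropy.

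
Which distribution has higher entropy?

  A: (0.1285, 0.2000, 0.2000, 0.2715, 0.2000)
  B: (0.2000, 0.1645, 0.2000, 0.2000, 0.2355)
B

Both distributions are close to uniform, making this a harder comparison.

H(A) = 2.2843 bits
H(B) = 2.3128 bits

The distribution closer to uniform has higher entropy.
Answer: B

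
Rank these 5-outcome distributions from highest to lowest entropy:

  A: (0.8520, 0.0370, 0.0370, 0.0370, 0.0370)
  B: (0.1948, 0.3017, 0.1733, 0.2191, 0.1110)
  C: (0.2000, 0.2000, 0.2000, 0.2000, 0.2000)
C > B > A

Key insight: Entropy is maximized by uniform distributions and minimized by concentrated distributions.

- Uniform distributions have maximum entropy log₂(5) = 2.3219 bits
- The more "peaked" or concentrated a distribution, the lower its entropy

Entropies:
  H(A) = 0.9008 bits
  H(B) = 2.2515 bits
  H(C) = 2.3219 bits

Ranking: C > B > A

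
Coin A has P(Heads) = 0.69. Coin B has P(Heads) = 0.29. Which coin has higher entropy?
A

For binary distributions, entropy is maximized at p=0.5 and decreases as p moves toward 0 or 1.

H(A) = H(0.69) = 0.8932 bits
H(B) = H(0.29) = 0.8687 bits

Distribution A (p=0.69) is closer to uniform (p=0.5), so it has higher entropy.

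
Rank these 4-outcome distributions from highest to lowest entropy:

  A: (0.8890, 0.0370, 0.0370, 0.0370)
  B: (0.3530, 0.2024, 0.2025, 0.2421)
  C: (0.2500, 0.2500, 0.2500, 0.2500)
C > B > A

Key insight: Entropy is maximized by uniform distributions and minimized by concentrated distributions.

- Uniform distributions have maximum entropy log₂(4) = 2.0000 bits
- The more "peaked" or concentrated a distribution, the lower its entropy

Entropies:
  H(A) = 0.6789 bits
  H(B) = 1.9587 bits
  H(C) = 2.0000 bits

Ranking: C > B > A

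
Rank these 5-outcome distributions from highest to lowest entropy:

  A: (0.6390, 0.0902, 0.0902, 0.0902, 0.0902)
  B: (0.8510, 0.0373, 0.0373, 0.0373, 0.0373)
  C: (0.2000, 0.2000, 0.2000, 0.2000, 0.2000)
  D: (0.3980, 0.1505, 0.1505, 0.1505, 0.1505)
C > D > A > B

Key insight: Entropy is maximized by uniform distributions and minimized by concentrated distributions.

Entropies:
  H(A) = 1.6655 bits
  H(B) = 0.9053 bits
  H(C) = 2.3219 bits
  H(D) = 2.1738 bits

Ranking: C > D > A > B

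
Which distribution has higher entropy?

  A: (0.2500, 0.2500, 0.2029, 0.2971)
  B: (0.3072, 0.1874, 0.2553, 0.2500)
A

Both distributions are close to uniform, making this a harder comparison.

H(A) = 1.9871 bits
H(B) = 1.9787 bits

The distribution closer to uniform has higher entropy.
Answer: A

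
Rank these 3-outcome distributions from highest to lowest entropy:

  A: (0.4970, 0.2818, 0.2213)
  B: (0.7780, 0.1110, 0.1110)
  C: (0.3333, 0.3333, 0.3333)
C > A > B

Key insight: Entropy is maximized by uniform distributions and minimized by concentrated distributions.

- Uniform distributions have maximum entropy log₂(3) = 1.5850 bits
- The more "peaked" or concentrated a distribution, the lower its entropy

Entropies:
  H(A) = 1.4978 bits
  H(B) = 0.9858 bits
  H(C) = 1.5850 bits

Ranking: C > A > B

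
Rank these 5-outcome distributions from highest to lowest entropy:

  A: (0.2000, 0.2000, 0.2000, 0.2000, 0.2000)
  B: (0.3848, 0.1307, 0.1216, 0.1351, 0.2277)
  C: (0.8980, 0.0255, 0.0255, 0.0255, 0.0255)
A > B > C

Key insight: Entropy is maximized by uniform distributions and minimized by concentrated distributions.

- Uniform distributions have maximum entropy log₂(5) = 2.3219 bits
- The more "peaked" or concentrated a distribution, the lower its entropy

Entropies:
  H(A) = 2.3219 bits
  H(B) = 2.1598 bits
  H(C) = 0.6793 bits

Ranking: A > B > C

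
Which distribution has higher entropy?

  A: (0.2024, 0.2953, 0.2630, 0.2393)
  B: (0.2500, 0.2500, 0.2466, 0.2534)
B

Both distributions are close to uniform, making this a harder comparison.

H(A) = 1.9866 bits
H(B) = 1.9999 bits

The distribution closer to uniform has higher entropy.
Answer: B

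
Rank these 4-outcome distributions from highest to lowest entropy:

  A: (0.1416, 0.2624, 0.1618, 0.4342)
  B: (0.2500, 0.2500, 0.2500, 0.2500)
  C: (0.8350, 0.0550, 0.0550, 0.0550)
B > A > C

Key insight: Entropy is maximized by uniform distributions and minimized by concentrated distributions.

- Uniform distributions have maximum entropy log₂(4) = 2.0000 bits
- The more "peaked" or concentrated a distribution, the lower its entropy

Entropies:
  H(A) = 1.8535 bits
  H(B) = 2.0000 bits
  H(C) = 0.9077 bits

Ranking: B > A > C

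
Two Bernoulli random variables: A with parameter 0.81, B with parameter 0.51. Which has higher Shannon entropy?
B

For binary distributions, entropy is maximized at p=0.5 and decreases as p moves toward 0 or 1.

H(A) = H(0.81) = 0.7015 bits
H(B) = H(0.51) = 0.9997 bits

Distribution B (p=0.51) is closer to uniform (p=0.5), so it has higher entropy.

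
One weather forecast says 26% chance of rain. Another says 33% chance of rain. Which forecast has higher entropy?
33% forecast

Treat each forecast as a Bernoulli distribution. Binary entropy is maximized at p=0.5 and falls off symmetrically toward 0 or 1. The 33% forecast is closer to 50%, so it is more uncertain. H(26%) ≈ 0.827 bits, H(33%) ≈ 0.915 bits.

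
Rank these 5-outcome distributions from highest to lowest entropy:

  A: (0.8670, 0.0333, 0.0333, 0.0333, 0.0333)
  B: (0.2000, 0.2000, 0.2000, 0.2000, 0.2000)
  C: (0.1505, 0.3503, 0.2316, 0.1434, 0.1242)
B > C > A

Key insight: Entropy is maximized by uniform distributions and minimized by concentrated distributions.

- Uniform distributions have maximum entropy log₂(5) = 2.3219 bits
- The more "peaked" or concentrated a distribution, the lower its entropy

Entropies:
  H(A) = 0.8316 bits
  H(B) = 2.3219 bits
  H(C) = 2.2056 bits

Ranking: B > C > A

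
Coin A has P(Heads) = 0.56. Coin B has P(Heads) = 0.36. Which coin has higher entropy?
A

For binary distributions, entropy is maximized at p=0.5 and decreases as p moves toward 0 or 1.

H(A) = H(0.56) = 0.9896 bits
H(B) = H(0.36) = 0.9427 bits

Distribution A (p=0.56) is closer to uniform (p=0.5), so it has higher entropy.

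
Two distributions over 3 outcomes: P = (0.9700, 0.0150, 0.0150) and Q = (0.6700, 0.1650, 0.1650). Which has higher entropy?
Q

P is highly concentrated on one outcome (97%), making it nearly deterministic. Q spreads its mass more evenly (max 67%). The more spread-out distribution has higher entropy: H(P) ≈ 0.224 bits, H(Q) ≈ 1.245 bits.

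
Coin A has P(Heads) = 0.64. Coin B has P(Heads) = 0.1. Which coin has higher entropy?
A

For binary distributions, entropy is maximized at p=0.5 and decreases as p moves toward 0 or 1.

H(A) = H(0.64) = 0.9427 bits
H(B) = H(0.1) = 0.4690 bits

Distribution A (p=0.64) is closer to uniform (p=0.5), so it has higher entropy.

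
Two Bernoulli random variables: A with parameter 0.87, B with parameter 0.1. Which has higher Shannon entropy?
A

For binary distributions, entropy is maximized at p=0.5 and decreases as p moves toward 0 or 1.

H(A) = H(0.87) = 0.5574 bits
H(B) = H(0.1) = 0.4690 bits

Distribution A (p=0.87) is closer to uniform (p=0.5), so it has higher entropy.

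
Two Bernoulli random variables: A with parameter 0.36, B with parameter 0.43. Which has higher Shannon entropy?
B

For binary distributions, entropy is maximized at p=0.5 and decreases as p moves toward 0 or 1.

H(A) = H(0.36) = 0.9427 bits
H(B) = H(0.43) = 0.9858 bits

Distribution B (p=0.43) is closer to uniform (p=0.5), so it has higher entropy.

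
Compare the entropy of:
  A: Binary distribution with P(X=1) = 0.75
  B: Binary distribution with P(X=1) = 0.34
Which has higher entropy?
B

For binary distributions, entropy is maximized at p=0.5 and decreases as p moves toward 0 or 1.

H(A) = H(0.75) = 0.8113 bits
H(B) = H(0.34) = 0.9248 bits

Distribution B (p=0.34) is closer to uniform (p=0.5), so it has higher entropy.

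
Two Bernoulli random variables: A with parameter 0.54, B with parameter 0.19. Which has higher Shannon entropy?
A

For binary distributions, entropy is maximized at p=0.5 and decreases as p moves toward 0 or 1.

H(A) = H(0.54) = 0.9954 bits
H(B) = H(0.19) = 0.7015 bits

Distribution A (p=0.54) is closer to uniform (p=0.5), so it has higher entropy.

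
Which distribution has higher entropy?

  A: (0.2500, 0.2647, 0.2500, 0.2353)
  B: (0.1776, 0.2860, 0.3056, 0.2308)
A

Both distributions are close to uniform, making this a harder comparison.

H(A) = 1.9987 bits
H(B) = 1.9702 bits

The distribution closer to uniform has higher entropy.
Answer: A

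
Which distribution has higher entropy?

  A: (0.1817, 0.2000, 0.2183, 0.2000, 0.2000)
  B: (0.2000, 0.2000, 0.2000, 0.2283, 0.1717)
A

Both distributions are close to uniform, making this a harder comparison.

H(A) = 2.3195 bits
H(B) = 2.3161 bits

The distribution closer to uniform has higher entropy.
Answer: A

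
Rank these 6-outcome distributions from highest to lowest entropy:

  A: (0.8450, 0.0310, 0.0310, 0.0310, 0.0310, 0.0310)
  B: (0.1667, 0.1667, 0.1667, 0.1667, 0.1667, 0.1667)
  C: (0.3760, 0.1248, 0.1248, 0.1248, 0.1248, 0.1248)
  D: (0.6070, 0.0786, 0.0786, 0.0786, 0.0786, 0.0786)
B > C > D > A

Key insight: Entropy is maximized by uniform distributions and minimized by concentrated distributions.

Entropies:
  H(A) = 0.9821 bits
  H(B) = 2.5850 bits
  H(C) = 2.4041 bits
  H(D) = 1.8792 bits

Ranking: B > C > D > A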